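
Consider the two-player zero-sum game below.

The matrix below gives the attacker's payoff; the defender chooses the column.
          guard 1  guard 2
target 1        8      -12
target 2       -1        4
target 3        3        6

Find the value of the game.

84/23

Row target 2 is strictly dominated by row target 3, so the attacker never plays it.
The remaining 2×2 game on (target 1, target 3) × (guard 1, guard 2) has no saddle point. Let the attacker play target 1 with probability p; indifference gives 8p + 3(1−p) = −12p + 6(1−p), so p = 3/23.
Similarly the defender's optimal q on guard 1 is 18/23, and the value is 8·(18/23) + (-12)·(5/23) = 84/23.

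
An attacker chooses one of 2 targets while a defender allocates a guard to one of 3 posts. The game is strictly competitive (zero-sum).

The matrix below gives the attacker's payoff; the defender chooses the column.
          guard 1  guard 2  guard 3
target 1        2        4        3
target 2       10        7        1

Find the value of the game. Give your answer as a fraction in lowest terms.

Column guard 2 is strictly dominated by guard 3 for the defender (it gives the attacker more in every row).
The remaining 2×2 game on (target 1, target 2) × (guard 1, guard 3) has no saddle point. Let the attacker play target 1 with probability p; indifference gives 2p + 10(1−p) = 3p + (1−p), so p = 9/10.
Similarly the defender's optimal q on guard 1 is 1/5, and the value is 2·(1/5) + (3)·(4/5) = 14/5.

14/5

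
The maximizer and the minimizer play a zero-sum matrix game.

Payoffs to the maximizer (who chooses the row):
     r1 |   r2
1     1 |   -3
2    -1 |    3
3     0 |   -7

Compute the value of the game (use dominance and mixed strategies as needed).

Row 3 is strictly dominated by row 1, so the maximizer never plays it.
The remaining 2×2 game on (1, 2) × (r1, r2) has no saddle point. Let the maximizer play 1 with probability p; indifference gives p − (1−p) = −3p + 3(1−p), so p = 1/2.
Similarly the minimizer's optimal q on r1 is 3/4, and the value is 1·(3/4) + (-3)·(1/4) = 0.

0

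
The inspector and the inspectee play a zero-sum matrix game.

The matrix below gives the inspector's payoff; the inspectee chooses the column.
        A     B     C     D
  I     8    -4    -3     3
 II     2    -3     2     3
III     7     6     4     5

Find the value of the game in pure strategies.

Row minima: -4, -3, 4 → the inspector's maximin is 4.
Column maxima: 8, 6, 4, 5 → the inspectee's minimax is 4.
They coincide at (III, C), so the value is 4.

4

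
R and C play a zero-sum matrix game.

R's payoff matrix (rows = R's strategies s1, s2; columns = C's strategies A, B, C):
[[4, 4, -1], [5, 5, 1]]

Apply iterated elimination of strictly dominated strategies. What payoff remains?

Row s1 is strictly dominated by row s2 (5>4, 5>4, 1>-1); eliminate s1.
Column B is strictly dominated by C for C (1<5); eliminate B.
Column A is strictly dominated by C for C (1<5); eliminate A.
Only (s2, C) remains, with payoff 1.

1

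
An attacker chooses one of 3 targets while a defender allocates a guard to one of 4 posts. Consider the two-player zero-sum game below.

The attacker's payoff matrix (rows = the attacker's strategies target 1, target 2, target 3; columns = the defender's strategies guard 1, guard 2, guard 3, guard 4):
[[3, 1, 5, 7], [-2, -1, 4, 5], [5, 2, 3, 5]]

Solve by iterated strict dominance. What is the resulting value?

Row target 2 is strictly dominated by row target 1 (3>-2, 1>-1, 5>4, 7>5); eliminate target 2.
Column guard 1 is strictly dominated by guard 2 for the defender (1<3, 2<5); eliminate guard 1.
Column guard 4 is strictly dominated by guard 2 for the defender (1<7, 2<5); eliminate guard 4.
Column guard 3 is strictly dominated by guard 2 for the defender (1<5, 2<3); eliminate guard 3.
Row target 1 is strictly dominated by row target 3 (2>1); eliminate target 1.
Only (target 3, guard 2) remains, with payoff 2.

2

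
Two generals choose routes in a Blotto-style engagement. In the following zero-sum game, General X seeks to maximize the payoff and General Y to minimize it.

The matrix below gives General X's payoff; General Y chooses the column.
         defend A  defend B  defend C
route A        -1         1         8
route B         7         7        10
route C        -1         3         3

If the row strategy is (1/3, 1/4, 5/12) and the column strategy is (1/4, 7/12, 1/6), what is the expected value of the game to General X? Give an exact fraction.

Against (1/4, 7/12, 1/6), each row's expected payoff is route A: 5/3; route B: 15/2; route C: 2.
Taking the (1/3, 1/4, 5/12)-weighted average: (1/3)·(5/3) + (1/4)·(15/2) + (5/12)·(2) = 235/72.

235/72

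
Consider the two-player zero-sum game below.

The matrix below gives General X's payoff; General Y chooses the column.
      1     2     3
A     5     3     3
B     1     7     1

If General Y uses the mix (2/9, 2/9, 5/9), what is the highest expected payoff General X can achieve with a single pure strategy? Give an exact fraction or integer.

A: (5)·(2/9) + (3)·(2/9) + (3)·(5/9) = 31/9.
B: (1)·(2/9) + (7)·(2/9) + (1)·(5/9) = 7/3.
The best pure response is A with expected payoff 31/9.

31/9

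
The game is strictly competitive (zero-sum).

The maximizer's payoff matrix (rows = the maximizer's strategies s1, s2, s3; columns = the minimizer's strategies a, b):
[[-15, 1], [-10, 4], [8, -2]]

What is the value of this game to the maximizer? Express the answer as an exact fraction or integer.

1/2

Row s1 is strictly dominated by row s2, so the maximizer never plays it.
The remaining 2×2 game on (s2, s3) × (a, b) has no saddle point. Let the maximizer play s2 with probability p; indifference gives −10p + 8(1−p) = 4p − 2(1−p), so p = 5/12.
Similarly the minimizer's optimal q on a is 1/4, and the value is -10·(1/4) + (4)·(3/4) = 1/2.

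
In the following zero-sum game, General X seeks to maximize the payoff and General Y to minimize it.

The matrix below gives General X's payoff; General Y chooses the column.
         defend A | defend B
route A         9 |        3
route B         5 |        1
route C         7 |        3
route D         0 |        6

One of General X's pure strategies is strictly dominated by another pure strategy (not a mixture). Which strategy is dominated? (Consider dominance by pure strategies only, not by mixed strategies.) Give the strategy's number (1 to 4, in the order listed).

Compare route B with route A: 9 > 5, 3 > 1.
So route A strictly dominates route B for General X; route B is strictly dominated.

2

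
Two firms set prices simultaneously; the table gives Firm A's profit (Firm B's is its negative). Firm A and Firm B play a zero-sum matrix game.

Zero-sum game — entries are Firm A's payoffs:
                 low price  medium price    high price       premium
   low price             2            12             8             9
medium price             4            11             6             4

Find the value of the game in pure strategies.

4

Row minima: 2, 4 → Firm A's maximin is 4.
Column maxima: 4, 12, 8, 9 → Firm B's minimax is 4.
They coincide at (medium price, low price), so the value is 4.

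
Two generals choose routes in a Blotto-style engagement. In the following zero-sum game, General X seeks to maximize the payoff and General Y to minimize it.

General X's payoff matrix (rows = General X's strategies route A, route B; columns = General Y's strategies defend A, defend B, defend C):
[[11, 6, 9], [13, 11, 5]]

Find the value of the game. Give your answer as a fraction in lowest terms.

Column defend A is strictly dominated by defend B for General Y (it gives General X more in every row).
The remaining 2×2 game on (route A, route B) × (defend B, defend C) has no saddle point. Let General X play route A with probability p; indifference gives 6p + 11(1−p) = 9p + 5(1−p), so p = 2/3.
Similarly General Y's optimal q on defend B is 4/9, and the value is 6·(4/9) + (9)·(5/9) = 23/3.

23/3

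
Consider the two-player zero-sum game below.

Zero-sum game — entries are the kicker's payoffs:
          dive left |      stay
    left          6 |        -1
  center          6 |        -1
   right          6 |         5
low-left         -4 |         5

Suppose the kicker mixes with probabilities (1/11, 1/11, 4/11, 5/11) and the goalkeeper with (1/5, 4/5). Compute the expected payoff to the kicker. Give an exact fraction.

Against (1/5, 4/5), each row's expected payoff is left: 2/5; center: 2/5; right: 26/5; low-left: 16/5.
Taking the (1/11, 1/11, 4/11, 5/11)-weighted average: (1/11)·(2/5) + (1/11)·(2/5) + (4/11)·(26/5) + (5/11)·(16/5) = 188/55.

188/55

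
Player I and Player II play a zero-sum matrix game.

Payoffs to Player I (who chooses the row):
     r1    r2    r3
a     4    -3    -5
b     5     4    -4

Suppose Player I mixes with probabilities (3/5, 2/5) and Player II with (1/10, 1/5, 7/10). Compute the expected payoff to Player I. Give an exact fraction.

Against (1/10, 1/5, 7/10), each row's expected payoff is a: -37/10; b: -3/2.
Taking the (3/5, 2/5)-weighted average: (3/5)·(-37/10) + (2/5)·(-3/2) = -141/50.

-141/50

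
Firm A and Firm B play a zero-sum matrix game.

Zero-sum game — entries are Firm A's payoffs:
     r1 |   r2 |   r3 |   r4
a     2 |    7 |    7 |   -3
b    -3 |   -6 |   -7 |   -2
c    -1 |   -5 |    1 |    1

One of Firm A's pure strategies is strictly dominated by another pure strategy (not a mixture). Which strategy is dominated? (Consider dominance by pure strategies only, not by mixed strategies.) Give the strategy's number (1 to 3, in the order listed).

Compare b with c: -1 > -3, -5 > -6, 1 > -7, 1 > -2.
So c strictly dominates b for Firm A; b is strictly dominated.

2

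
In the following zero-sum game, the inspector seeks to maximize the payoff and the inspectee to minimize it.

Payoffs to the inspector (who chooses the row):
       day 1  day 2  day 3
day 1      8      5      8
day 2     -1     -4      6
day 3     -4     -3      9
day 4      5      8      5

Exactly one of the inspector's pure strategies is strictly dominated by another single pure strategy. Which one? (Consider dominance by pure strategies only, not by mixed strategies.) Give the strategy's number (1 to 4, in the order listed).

Compare day 2 with day 1: 8 > -1, 5 > -4, 8 > 6.
So day 1 strictly dominates day 2 for the inspector; day 2 is strictly dominated.

2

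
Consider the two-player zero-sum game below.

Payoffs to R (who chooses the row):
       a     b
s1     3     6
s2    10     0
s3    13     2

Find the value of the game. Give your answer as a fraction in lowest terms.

Row s2 is strictly dominated by row s3, so R never plays it.
The remaining 2×2 game on (s1, s3) × (a, b) has no saddle point. Let R play s1 with probability p; indifference gives 3p + 13(1−p) = 6p + 2(1−p), so p = 11/14.
Similarly C's optimal q on a is 2/7, and the value is 3·(2/7) + (6)·(5/7) = 36/7.

36/7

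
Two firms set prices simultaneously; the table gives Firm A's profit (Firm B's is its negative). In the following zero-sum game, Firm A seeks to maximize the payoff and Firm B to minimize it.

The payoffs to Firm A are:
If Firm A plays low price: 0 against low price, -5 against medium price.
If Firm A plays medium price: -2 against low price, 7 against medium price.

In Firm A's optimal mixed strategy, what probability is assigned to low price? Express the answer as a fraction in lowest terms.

9/14

Row minima are -5 and -2, so Firm A's maximin is -2; column maxima are 0 and 7, so Firm B's minimax is 0. These differ, so the equilibrium is in mixed strategies.
Let Firm A play low price with probability p. Firm B is indifferent when −2(1−p) = −5p + 7(1−p), giving p = 9/14.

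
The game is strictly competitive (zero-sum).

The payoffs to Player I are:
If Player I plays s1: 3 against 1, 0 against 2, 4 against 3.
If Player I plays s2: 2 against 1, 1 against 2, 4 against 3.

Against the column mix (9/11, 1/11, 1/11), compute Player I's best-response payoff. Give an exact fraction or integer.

s1: (3)·(9/11) + (0)·(1/11) + (4)·(1/11) = 31/11.
s2: (2)·(9/11) + (1)·(1/11) + (4)·(1/11) = 23/11.
The best pure response is s1 with expected payoff 31/11.

31/11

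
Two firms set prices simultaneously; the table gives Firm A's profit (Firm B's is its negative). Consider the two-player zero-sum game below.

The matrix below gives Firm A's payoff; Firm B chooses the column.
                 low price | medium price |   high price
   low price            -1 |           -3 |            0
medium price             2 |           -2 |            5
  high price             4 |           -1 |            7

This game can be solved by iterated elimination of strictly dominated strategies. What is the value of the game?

-1

Column low price is strictly dominated by medium price for Firm B (-3<-1, -2<2, -1<4); eliminate low price.
Row medium price is strictly dominated by row high price (-1>-2, 7>5); eliminate medium price.
Row low price is strictly dominated by row high price (-1>-3, 7>0); eliminate low price.
Column high price is strictly dominated by medium price for Firm B (-1<7); eliminate high price.
Only (high price, medium price) remains, with payoff -1.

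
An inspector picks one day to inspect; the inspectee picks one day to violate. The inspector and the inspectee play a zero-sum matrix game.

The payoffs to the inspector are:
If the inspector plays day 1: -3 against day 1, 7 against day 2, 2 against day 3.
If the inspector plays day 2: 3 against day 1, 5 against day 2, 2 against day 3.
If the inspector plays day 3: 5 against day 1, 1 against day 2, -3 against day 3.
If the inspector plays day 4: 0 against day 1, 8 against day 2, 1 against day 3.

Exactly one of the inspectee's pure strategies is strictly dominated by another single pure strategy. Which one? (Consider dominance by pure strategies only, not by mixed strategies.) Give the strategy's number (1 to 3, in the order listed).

The inspectee prefers columns that give the inspector less. Compare day 2 with day 3: 2 < 7, 2 < 5, -3 < 1, 1 < 8.
So day 3 strictly dominates day 2 for the inspectee; day 2 is strictly dominated.

2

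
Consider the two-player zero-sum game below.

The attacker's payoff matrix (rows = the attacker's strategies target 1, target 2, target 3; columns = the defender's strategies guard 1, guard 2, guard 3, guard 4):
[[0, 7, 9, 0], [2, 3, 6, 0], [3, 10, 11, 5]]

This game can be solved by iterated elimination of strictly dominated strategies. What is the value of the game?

3

Row target 1 is strictly dominated by row target 3 (3>0, 10>7, 11>9, 5>0); eliminate target 1.
Row target 2 is strictly dominated by row target 3 (3>2, 10>3, 11>6, 5>0); eliminate target 2.
Column guard 2 is strictly dominated by guard 1 for the defender (3<10); eliminate guard 2.
Column guard 4 is strictly dominated by guard 1 for the defender (3<5); eliminate guard 4.
Column guard 3 is strictly dominated by guard 1 for the defender (3<11); eliminate guard 3.
Only (target 3, guard 1) remains, with payoff 3.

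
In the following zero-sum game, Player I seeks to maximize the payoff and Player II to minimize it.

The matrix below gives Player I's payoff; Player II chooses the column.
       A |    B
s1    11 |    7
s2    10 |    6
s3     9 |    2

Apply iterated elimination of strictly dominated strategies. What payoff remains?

Column A is strictly dominated by B for Player II (7<11, 6<10, 2<9); eliminate A.
Row s2 is strictly dominated by row s1 (7>6); eliminate s2.
Row s3 is strictly dominated by row s1 (7>2); eliminate s3.
Only (s1, B) remains, with payoff 7.

7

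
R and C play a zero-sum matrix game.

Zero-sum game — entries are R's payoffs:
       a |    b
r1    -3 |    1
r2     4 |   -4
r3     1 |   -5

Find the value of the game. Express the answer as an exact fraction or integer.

Row r3 is strictly dominated by row r2, so R never plays it.
The remaining 2×2 game on (r1, r2) × (a, b) has no saddle point. Let R play r1 with probability p; indifference gives −3p + 4(1−p) = p − 4(1−p), so p = 2/3.
Similarly C's optimal q on a is 5/12, and the value is -3·(5/12) + (1)·(7/12) = -2/3.

-2/3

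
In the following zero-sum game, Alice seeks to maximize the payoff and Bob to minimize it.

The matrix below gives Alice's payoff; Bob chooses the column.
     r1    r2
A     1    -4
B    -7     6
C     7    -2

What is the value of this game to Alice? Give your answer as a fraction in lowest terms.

14/11

Row A is strictly dominated by row C, so Alice never plays it.
The remaining 2×2 game on (B, C) × (r1, r2) has no saddle point. Let Alice play B with probability p; indifference gives −7p + 7(1−p) = 6p − 2(1−p), so p = 9/22.
Similarly Bob's optimal q on r1 is 4/11, and the value is -7·(4/11) + (6)·(7/11) = 14/11.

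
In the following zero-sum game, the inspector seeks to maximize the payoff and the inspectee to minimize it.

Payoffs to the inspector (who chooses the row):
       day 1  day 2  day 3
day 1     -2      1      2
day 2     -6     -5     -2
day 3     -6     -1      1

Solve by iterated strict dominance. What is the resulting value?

Column day 2 is strictly dominated by day 1 for the inspectee (-2<1, -6<-5, -6<-1); eliminate day 2.
Column day 3 is strictly dominated by day 1 for the inspectee (-2<2, -6<-2, -6<1); eliminate day 3.
Row day 3 is strictly dominated by row day 1 (-2>-6); eliminate day 3.
Row day 2 is strictly dominated by row day 1 (-2>-6); eliminate day 2.
Only (day 1, day 1) remains, with payoff -2.

-2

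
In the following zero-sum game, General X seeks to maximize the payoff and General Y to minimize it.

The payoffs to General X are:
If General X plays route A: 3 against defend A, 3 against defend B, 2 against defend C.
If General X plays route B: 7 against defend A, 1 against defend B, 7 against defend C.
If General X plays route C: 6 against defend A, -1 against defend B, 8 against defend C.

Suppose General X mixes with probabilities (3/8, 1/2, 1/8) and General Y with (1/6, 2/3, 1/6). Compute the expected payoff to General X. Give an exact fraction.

133/48

Against (1/6, 2/3, 1/6), each row's expected payoff is route A: 17/6; route B: 3; route C: 5/3.
Taking the (3/8, 1/2, 1/8)-weighted average: (3/8)·(17/6) + (1/2)·(3) + (1/8)·(5/3) = 133/48.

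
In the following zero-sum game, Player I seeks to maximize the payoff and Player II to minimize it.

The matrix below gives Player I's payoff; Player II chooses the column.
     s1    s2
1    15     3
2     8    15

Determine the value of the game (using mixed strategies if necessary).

201/19

Row minima are 3 and 8, so Player I's maximin is 8; column maxima are 15 and 15, so Player II's minimax is 15. These differ, so the equilibrium is in mixed strategies.
Let Player I play 1 with probability p. Player II is indifferent when 15p + 8(1−p) = 3p + 15(1−p), giving p = 7/19.
Let Player II play s1 with probability q. Player I is indifferent when 15q + 3(1−q) = 8q + 15(1−q), giving q = 12/19.
The value is 15·(12/19) + (3)·(7/19) = 201/19.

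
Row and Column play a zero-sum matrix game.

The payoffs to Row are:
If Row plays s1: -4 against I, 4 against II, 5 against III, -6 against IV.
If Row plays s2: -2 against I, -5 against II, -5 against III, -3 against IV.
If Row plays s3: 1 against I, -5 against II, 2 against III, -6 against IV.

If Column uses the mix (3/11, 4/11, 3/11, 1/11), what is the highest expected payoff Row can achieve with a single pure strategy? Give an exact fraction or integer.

13/11

s1: (-4)·(3/11) + (4)·(4/11) + (5)·(3/11) + (-6)·(1/11) = 13/11.
s2: (-2)·(3/11) + (-5)·(4/11) + (-5)·(3/11) + (-3)·(1/11) = -4.
s3: (1)·(3/11) + (-5)·(4/11) + (2)·(3/11) + (-6)·(1/11) = -17/11.
The best pure response is s1 with expected payoff 13/11.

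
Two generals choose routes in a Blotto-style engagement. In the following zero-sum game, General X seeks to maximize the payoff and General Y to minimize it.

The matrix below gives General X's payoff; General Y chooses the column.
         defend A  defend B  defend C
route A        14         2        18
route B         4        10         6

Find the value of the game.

Column defend C is strictly dominated by defend A for General Y (it gives General X more in every row).
The remaining 2×2 game on (route A, route B) × (defend A, defend B) has no saddle point. Let General X play route A with probability p; indifference gives 14p + 4(1−p) = 2p + 10(1−p), so p = 1/3.
Similarly General Y's optimal q on defend A is 4/9, and the value is 14·(4/9) + (2)·(5/9) = 22/3.

22/3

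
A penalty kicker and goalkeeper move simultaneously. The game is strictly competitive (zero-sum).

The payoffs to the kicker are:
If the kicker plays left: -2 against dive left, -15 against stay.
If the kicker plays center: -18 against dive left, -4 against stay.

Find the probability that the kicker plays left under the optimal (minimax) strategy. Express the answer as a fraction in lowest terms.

14/27

Row minima are -15 and -18, so the kicker's maximin is -15; column maxima are -2 and -4, so the goalkeeper's minimax is -4. These differ, so the equilibrium is in mixed strategies.
Let the kicker play left with probability p. The goalkeeper is indifferent when −2p − 18(1−p) = −15p − 4(1−p), giving p = 14/27.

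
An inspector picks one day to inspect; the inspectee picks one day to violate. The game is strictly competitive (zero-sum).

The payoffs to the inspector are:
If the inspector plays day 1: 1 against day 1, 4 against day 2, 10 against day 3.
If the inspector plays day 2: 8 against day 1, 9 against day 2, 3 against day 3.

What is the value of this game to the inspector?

Column day 2 is strictly dominated by day 1 for the inspectee (it gives the inspector more in every row).
The remaining 2×2 game on (day 1, day 2) × (day 1, day 3) has no saddle point. Let the inspector play day 1 with probability p; indifference gives p + 8(1−p) = 10p + 3(1−p), so p = 5/14.
Similarly the inspectee's optimal q on day 1 is 1/2, and the value is 1·(1/2) + (10)·(1/2) = 11/2.

11/2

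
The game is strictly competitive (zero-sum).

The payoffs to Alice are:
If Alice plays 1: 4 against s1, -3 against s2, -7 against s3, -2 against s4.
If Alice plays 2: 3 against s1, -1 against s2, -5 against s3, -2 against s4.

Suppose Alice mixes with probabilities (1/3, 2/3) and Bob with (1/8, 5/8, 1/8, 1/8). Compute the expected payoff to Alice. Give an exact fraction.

-19/12

Against (1/8, 5/8, 1/8, 1/8), each row's expected payoff is 1: -5/2; 2: -9/8.
Taking the (1/3, 2/3)-weighted average: (1/3)·(-5/2) + (2/3)·(-9/8) = -19/12.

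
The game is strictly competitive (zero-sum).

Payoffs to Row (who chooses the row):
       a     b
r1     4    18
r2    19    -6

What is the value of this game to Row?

122/13

Row minima are 4 and -6, so Row's maximin is 4; column maxima are 19 and 18, so Column's minimax is 18. These differ, so the equilibrium is in mixed strategies.
Let Row play r1 with probability p. Column is indifferent when 4p + 19(1−p) = 18p − 6(1−p), giving p = 25/39.
Let Column play a with probability q. Row is indifferent when 4q + 18(1−q) = 19q − 6(1−q), giving q = 8/13.
The value is 4·(8/13) + (18)·(5/13) = 122/13.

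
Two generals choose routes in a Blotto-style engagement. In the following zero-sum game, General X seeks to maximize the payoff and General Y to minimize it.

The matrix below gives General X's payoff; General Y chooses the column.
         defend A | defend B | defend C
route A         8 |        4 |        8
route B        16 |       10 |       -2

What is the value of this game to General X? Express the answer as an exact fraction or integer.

11/2

Column defend A is strictly dominated by defend B for General Y (it gives General X more in every row).
The remaining 2×2 game on (route A, route B) × (defend B, defend C) has no saddle point. Let General X play route A with probability p; indifference gives 4p + 10(1−p) = 8p − 2(1−p), so p = 3/4.
Similarly General Y's optimal q on defend B is 5/8, and the value is 4·(5/8) + (8)·(3/8) = 11/2.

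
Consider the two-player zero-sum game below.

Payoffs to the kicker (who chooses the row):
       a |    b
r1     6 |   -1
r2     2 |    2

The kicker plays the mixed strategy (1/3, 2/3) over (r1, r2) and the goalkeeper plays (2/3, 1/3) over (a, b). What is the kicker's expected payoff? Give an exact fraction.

23/9

Against (2/3, 1/3), each row's expected payoff is r1: 11/3; r2: 2.
Taking the (1/3, 2/3)-weighted average: (1/3)·(11/3) + (2/3)·(2) = 23/9.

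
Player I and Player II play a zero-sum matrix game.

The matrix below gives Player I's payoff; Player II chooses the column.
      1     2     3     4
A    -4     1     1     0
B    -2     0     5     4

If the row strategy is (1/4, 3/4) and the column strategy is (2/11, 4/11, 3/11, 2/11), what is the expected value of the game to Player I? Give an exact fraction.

Against (2/11, 4/11, 3/11, 2/11), each row's expected payoff is A: -1/11; B: 19/11.
Taking the (1/4, 3/4)-weighted average: (1/4)·(-1/11) + (3/4)·(19/11) = 14/11.

14/11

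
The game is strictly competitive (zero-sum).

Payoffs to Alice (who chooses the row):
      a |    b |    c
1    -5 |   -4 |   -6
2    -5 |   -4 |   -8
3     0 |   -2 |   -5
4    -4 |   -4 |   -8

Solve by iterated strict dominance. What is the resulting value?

-5

Column a is strictly dominated by c for Bob (-6<-5, -8<-5, -5<0, -8<-4); eliminate a.
Row 2 is strictly dominated by row 3 (-2>-4, -5>-8); eliminate 2.
Row 1 is strictly dominated by row 3 (-2>-4, -5>-6); eliminate 1.
Column b is strictly dominated by c for Bob (-5<-2, -8<-4); eliminate b.
Row 4 is strictly dominated by row 3 (-5>-8); eliminate 4.
Only (3, c) remains, with payoff -5.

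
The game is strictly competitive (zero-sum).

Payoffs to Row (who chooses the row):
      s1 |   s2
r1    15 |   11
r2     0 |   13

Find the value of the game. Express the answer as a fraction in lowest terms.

195/17

Row minima are 11 and 0, so Row's maximin is 11; column maxima are 15 and 13, so Column's minimax is 13. These differ, so the equilibrium is in mixed strategies.
Let Row play r1 with probability p. Column is indifferent when 15p = 11p + 13(1−p), giving p = 13/17.
Let Column play s1 with probability q. Row is indifferent when 15q + 11(1−q) = 13(1−q), giving q = 2/17.
The value is 15·(2/17) + (11)·(15/17) = 195/17.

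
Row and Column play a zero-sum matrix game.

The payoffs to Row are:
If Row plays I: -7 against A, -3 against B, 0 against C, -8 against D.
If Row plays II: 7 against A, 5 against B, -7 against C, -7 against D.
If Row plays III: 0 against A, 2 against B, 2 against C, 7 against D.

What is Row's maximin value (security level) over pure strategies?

The worst-case payoff for each row is I: -8, II: -7, III: 0.
The best of these is 0.

0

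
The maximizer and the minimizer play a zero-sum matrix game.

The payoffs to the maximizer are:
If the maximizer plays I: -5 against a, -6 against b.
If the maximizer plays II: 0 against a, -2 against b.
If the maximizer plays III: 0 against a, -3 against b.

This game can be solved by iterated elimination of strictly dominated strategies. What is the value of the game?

Column a is strictly dominated by b for the minimizer (-6<-5, -2<0, -3<0); eliminate a.
Row I is strictly dominated by row II (-2>-6); eliminate I.
Row III is strictly dominated by row II (-2>-3); eliminate III.
Only (II, b) remains, with payoff -2.

-2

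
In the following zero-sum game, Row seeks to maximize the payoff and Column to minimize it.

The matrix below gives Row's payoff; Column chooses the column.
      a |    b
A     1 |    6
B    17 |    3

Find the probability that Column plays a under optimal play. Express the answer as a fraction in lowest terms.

3/19

Row minima are 1 and 3, so Row's maximin is 3; column maxima are 17 and 6, so Column's minimax is 6. These differ, so the equilibrium is in mixed strategies.
Let Column play a with probability q. Row is indifferent when q + 6(1−q) = 17q + 3(1−q), giving q = 3/19.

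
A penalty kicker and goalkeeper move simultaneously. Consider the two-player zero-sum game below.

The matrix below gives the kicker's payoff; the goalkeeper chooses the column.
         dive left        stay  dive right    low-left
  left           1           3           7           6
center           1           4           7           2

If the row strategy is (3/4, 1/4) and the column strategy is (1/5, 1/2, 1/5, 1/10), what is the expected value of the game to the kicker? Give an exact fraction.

Against (1/5, 1/2, 1/5, 1/10), each row's expected payoff is left: 37/10; center: 19/5.
Taking the (3/4, 1/4)-weighted average: (3/4)·(37/10) + (1/4)·(19/5) = 149/40.

149/40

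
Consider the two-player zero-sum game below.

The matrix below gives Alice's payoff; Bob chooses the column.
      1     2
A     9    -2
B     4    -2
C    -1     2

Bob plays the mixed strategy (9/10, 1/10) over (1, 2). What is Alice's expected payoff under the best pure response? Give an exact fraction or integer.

79/10

A: (9)·(9/10) + (-2)·(1/10) = 79/10.
B: (4)·(9/10) + (-2)·(1/10) = 17/5.
C: (-1)·(9/10) + (2)·(1/10) = -7/10.
The best pure response is A with expected payoff 79/10.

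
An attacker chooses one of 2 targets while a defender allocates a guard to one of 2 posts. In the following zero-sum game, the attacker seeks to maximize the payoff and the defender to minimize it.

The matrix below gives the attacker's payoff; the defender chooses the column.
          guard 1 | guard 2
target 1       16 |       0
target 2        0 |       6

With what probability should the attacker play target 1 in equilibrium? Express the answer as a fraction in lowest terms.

Row minima are 0 and 0, so the attacker's maximin is 0; column maxima are 16 and 6, so the defender's minimax is 6. These differ, so the equilibrium is in mixed strategies.
Let the attacker play target 1 with probability p. The defender is indifferent when 16p = 6(1−p), giving p = 3/11.

3/11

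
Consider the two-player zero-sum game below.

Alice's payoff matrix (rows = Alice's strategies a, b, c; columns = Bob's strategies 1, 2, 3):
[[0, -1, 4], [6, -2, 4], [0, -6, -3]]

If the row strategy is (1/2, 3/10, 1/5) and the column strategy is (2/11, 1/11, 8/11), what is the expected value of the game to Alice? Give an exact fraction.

Against (2/11, 1/11, 8/11), each row's expected payoff is a: 31/11; b: 42/11; c: -30/11.
Taking the (1/2, 3/10, 1/5)-weighted average: (1/2)·(31/11) + (3/10)·(42/11) + (1/5)·(-30/11) = 221/110.

221/110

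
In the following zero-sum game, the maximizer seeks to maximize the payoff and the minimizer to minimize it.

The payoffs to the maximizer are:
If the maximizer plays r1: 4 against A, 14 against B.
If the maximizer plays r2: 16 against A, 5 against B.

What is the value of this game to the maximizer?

68/7

Row minima are 4 and 5, so the maximizer's maximin is 5; column maxima are 16 and 14, so the minimizer's minimax is 14. These differ, so the equilibrium is in mixed strategies.
Let the maximizer play r1 with probability p. The minimizer is indifferent when 4p + 16(1−p) = 14p + 5(1−p), giving p = 11/21.
Let the minimizer play A with probability q. The maximizer is indifferent when 4q + 14(1−q) = 16q + 5(1−q), giving q = 3/7.
The value is 4·(3/7) + (14)·(4/7) = 68/7.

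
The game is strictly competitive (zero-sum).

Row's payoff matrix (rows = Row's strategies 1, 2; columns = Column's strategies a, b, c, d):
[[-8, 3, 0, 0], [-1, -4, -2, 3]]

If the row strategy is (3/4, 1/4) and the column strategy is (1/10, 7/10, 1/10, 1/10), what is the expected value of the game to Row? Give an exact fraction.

11/40

Against (1/10, 7/10, 1/10, 1/10), each row's expected payoff is 1: 13/10; 2: -14/5.
Taking the (3/4, 1/4)-weighted average: (3/4)·(13/10) + (1/4)·(-14/5) = 11/40.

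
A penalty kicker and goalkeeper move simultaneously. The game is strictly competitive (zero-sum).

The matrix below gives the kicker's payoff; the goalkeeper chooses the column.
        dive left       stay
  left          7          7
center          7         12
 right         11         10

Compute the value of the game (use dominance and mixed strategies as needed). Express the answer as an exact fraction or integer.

Row left is strictly dominated by row right, so the kicker never plays it.
The remaining 2×2 game on (center, right) × (dive left, stay) has no saddle point. Let the kicker play center with probability p; indifference gives 7p + 11(1−p) = 12p + 10(1−p), so p = 1/6.
Similarly the goalkeeper's optimal q on dive left is 1/3, and the value is 7·(1/3) + (12)·(2/3) = 31/3.

31/3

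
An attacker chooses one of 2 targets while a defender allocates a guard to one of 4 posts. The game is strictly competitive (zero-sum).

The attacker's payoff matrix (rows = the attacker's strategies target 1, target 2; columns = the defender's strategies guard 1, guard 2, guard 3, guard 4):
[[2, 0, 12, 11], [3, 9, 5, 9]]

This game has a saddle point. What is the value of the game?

Row minima: 0, 3 → the attacker's maximin is 3.
Column maxima: 3, 9, 12, 11 → the defender's minimax is 3.
They coincide at (target 2, guard 1), so the value is 3.

3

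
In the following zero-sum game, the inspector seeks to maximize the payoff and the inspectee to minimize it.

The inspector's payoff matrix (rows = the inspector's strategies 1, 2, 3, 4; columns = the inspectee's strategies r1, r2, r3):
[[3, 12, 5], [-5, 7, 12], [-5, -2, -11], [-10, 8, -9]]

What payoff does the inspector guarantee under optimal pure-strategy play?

3

Row minima: 3, -5, -11, -10 → the inspector's maximin is 3.
Column maxima: 3, 12, 12 → the inspectee's minimax is 3.
They coincide at (1, r1), so the value is 3.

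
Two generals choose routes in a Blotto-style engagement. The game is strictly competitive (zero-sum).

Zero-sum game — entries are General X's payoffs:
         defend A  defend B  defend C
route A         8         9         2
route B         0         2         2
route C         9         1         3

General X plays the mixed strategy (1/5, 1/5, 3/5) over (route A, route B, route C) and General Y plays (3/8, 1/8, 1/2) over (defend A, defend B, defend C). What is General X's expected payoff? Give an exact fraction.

171/40

Against (3/8, 1/8, 1/2), each row's expected payoff is route A: 41/8; route B: 5/4; route C: 5.
Taking the (1/5, 1/5, 3/5)-weighted average: (1/5)·(41/8) + (1/5)·(5/4) + (3/5)·(5) = 171/40.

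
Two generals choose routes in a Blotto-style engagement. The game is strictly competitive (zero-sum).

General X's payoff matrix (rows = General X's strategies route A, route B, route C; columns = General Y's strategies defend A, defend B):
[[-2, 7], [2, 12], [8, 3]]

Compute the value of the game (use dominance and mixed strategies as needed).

6

Row route A is strictly dominated by row route B, so General X never plays it.
The remaining 2×2 game on (route B, route C) × (defend A, defend B) has no saddle point. Let General X play route B with probability p; indifference gives 2p + 8(1−p) = 12p + 3(1−p), so p = 1/3.
Similarly General Y's optimal q on defend A is 3/5, and the value is 2·(3/5) + (12)·(2/5) = 6.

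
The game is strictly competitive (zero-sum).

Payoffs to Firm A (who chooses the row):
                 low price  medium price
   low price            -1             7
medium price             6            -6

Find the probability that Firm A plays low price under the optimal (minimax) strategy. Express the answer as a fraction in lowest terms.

Row minima are -1 and -6, so Firm A's maximin is -1; column maxima are 6 and 7, so Firm B's minimax is 6. These differ, so the equilibrium is in mixed strategies.
Let Firm A play low price with probability p. Firm B is indifferent when −p + 6(1−p) = 7p − 6(1−p), giving p = 3/5.

3/5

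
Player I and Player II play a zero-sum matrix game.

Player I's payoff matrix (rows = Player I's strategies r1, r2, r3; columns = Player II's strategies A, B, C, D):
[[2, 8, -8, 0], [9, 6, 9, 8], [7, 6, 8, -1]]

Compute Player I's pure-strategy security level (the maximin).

The worst-case payoff for each row is r1: -8, r2: 6, r3: -1.
The best of these is 6.

6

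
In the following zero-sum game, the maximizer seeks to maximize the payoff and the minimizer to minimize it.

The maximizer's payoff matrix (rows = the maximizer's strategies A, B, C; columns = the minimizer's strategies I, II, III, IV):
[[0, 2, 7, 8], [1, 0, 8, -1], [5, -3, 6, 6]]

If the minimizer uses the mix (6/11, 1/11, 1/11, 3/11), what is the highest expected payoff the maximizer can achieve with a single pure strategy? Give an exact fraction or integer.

A: (0)·(6/11) + (2)·(1/11) + (7)·(1/11) + (8)·(3/11) = 3.
B: (1)·(6/11) + (0)·(1/11) + (8)·(1/11) + (-1)·(3/11) = 1.
C: (5)·(6/11) + (-3)·(1/11) + (6)·(1/11) + (6)·(3/11) = 51/11.
The best pure response is C with expected payoff 51/11.

51/11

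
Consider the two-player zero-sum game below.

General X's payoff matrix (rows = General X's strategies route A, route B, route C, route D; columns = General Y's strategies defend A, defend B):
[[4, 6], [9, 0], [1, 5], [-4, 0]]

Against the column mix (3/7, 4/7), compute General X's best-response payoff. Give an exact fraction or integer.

36/7

route A: (4)·(3/7) + (6)·(4/7) = 36/7.
route B: (9)·(3/7) + (0)·(4/7) = 27/7.
route C: (1)·(3/7) + (5)·(4/7) = 23/7.
route D: (-4)·(3/7) + (0)·(4/7) = -12/7.
The best pure response is route A with expected payoff 36/7.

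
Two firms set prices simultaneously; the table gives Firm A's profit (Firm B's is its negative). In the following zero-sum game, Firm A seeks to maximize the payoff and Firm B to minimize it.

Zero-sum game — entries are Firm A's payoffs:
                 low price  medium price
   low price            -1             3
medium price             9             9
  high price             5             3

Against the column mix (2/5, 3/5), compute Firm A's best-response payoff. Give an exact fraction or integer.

low price: (-1)·(2/5) + (3)·(3/5) = 7/5.
medium price: (9)·(2/5) + (9)·(3/5) = 9.
high price: (5)·(2/5) + (3)·(3/5) = 19/5.
The best pure response is medium price with expected payoff 9.

9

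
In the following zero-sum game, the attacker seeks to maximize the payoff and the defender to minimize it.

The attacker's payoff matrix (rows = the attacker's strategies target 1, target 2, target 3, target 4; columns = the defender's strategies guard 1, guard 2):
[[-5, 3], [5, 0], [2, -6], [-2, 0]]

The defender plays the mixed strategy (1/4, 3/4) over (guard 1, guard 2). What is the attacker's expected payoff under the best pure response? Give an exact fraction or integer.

5/4

target 1: (-5)·(1/4) + (3)·(3/4) = 1.
target 2: (5)·(1/4) + (0)·(3/4) = 5/4.
target 3: (2)·(1/4) + (-6)·(3/4) = -4.
target 4: (-2)·(1/4) + (0)·(3/4) = -1/2.
The best pure response is target 2 with expected payoff 5/4.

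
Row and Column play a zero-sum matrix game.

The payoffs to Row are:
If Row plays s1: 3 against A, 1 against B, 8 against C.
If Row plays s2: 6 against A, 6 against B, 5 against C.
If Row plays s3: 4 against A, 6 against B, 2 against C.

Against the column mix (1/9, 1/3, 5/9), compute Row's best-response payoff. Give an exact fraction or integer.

49/9

s1: (3)·(1/9) + (1)·(1/3) + (8)·(5/9) = 46/9.
s2: (6)·(1/9) + (6)·(1/3) + (5)·(5/9) = 49/9.
s3: (4)·(1/9) + (6)·(1/3) + (2)·(5/9) = 32/9.
The best pure response is s2 with expected payoff 49/9.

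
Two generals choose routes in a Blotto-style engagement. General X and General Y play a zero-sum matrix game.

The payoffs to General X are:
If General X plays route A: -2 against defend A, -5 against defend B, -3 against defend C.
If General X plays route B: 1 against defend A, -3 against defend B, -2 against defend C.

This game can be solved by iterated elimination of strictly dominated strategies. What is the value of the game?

Row route A is strictly dominated by row route B (1>-2, -3>-5, -2>-3); eliminate route A.
Column defend A is strictly dominated by defend B for General Y (-3<1); eliminate defend A.
Column defend C is strictly dominated by defend B for General Y (-3<-2); eliminate defend C.
Only (route B, defend B) remains, with payoff -3.

-3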